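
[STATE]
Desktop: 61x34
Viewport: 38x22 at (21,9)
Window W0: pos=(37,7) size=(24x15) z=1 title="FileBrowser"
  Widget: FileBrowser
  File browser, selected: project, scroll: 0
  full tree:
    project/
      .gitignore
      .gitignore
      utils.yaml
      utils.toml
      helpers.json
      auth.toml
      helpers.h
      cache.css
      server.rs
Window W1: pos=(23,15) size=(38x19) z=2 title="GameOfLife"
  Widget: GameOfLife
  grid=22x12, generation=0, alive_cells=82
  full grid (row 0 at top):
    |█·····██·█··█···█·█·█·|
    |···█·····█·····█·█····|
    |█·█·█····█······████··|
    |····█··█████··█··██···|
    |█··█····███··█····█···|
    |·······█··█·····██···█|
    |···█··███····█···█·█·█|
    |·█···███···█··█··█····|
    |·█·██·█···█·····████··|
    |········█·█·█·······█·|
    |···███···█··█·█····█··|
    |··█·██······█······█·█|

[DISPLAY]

                ┠─────────────────────
                ┃> [-] project/       
                ┃    .gitignore       
                ┃    .gitignore       
                ┃    utils.yaml       
                ┃    utils.toml       
  ┏━━━━━━━━━━━━━━━━━━━━━━━━━━━━━━━━━━━
  ┃ GameOfLife                        
  ┠───────────────────────────────────
  ┃Gen: 0                             
  ┃█·····██·█··█···█·█·█·             
  ┃···█·····█·····█·█····             
  ┃█·█·█····█······████··             
  ┃····█··█████··█··██···             
  ┃█··█····███··█····█···             
  ┃·······█··█·····██···█             
  ┃···█··███····█···█·█·█             
  ┃·█···███···█··█··█····             
  ┃·█·██·█···█·····████··             
  ┃········█·█·█·······█·             
  ┃···███···█··█·█····█··             
  ┃··█·██······█······█·█             


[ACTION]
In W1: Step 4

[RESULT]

                ┠─────────────────────
                ┃> [-] project/       
                ┃    .gitignore       
                ┃    .gitignore       
                ┃    utils.yaml       
                ┃    utils.toml       
  ┏━━━━━━━━━━━━━━━━━━━━━━━━━━━━━━━━━━━
  ┃ GameOfLife                        
  ┠───────────────────────────────────
  ┃Gen: 4                             
  ┃······················             
  ┃······················             
  ┃··███·········███·····             
  ┃·················██···             
  ┃·················██···             
  ┃··················█·██             
  ┃···██·██·······██·····             
  ┃···██·····██··██·██··█             
  ┃······█·█···█··█·····█             
  ┃···███··█·······███·█·             
  ┃····██······█····█··█·             
  ┃······················             


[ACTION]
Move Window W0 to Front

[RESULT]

                ┠─────────────────────
                ┃> [-] project/       
                ┃    .gitignore       
                ┃    .gitignore       
                ┃    utils.yaml       
                ┃    utils.toml       
  ┏━━━━━━━━━━━━━┃    helpers.json     
  ┃ GameOfLife  ┃    auth.toml        
  ┠─────────────┃    helpers.h        
  ┃Gen: 4       ┃    cache.css        
  ┃·············┃    server.rs        
  ┃·············┃                     
  ┃··███········┗━━━━━━━━━━━━━━━━━━━━━
  ┃·················██···             
  ┃·················██···             
  ┃··················█·██             
  ┃···██·██·······██·····             
  ┃···██·····██··██·██··█             
  ┃······█·█···█··█·····█             
  ┃···███··█·······███·█·             
  ┃····██······█····█··█·             
  ┃······················             


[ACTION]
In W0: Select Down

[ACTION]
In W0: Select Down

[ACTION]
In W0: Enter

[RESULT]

                ┠─────────────────────
                ┃  [-] project/       
                ┃    .gitignore       
                ┃  > .gitignore       
                ┃    utils.yaml       
                ┃    utils.toml       
  ┏━━━━━━━━━━━━━┃    helpers.json     
  ┃ GameOfLife  ┃    auth.toml        
  ┠─────────────┃    helpers.h        
  ┃Gen: 4       ┃    cache.css        
  ┃·············┃    server.rs        
  ┃·············┃                     
  ┃··███········┗━━━━━━━━━━━━━━━━━━━━━
  ┃·················██···             
  ┃·················██···             
  ┃··················█·██             
  ┃···██·██·······██·····             
  ┃···██·····██··██·██··█             
  ┃······█·█···█··█·····█             
  ┃···███··█·······███·█·             
  ┃····██······█····█··█·             
  ┃······················             


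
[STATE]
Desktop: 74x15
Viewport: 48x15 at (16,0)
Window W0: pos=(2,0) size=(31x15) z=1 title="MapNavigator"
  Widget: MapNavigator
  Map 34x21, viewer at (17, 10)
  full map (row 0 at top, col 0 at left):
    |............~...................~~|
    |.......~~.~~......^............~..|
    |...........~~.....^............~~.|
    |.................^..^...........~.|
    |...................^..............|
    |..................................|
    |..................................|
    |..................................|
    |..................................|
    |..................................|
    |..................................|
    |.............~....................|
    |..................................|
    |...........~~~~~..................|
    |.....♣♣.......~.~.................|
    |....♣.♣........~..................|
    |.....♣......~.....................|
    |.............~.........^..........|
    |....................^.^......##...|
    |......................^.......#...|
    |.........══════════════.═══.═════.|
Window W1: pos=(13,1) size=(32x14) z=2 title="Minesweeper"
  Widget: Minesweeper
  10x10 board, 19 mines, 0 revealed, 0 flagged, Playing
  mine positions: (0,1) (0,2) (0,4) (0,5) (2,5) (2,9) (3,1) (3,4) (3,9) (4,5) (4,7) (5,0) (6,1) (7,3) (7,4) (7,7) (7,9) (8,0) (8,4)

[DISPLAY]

━━━━━━━━━━━━━━━━┓                               
━━━━━━━━━━━━━━━━━━━━━━━━━━━━┓                   
inesweeper                  ┃                   
────────────────────────────┨                   
■■■■■■■■                    ┃                   
■■■■■■■■                    ┃                   
■■■■■■■■                    ┃                   
■■■■■■■■                    ┃                   
■■■■■■■■                    ┃                   
■■■■■■■■                    ┃                   
■■■■■■■■                    ┃                   
■■■■■■■■                    ┃                   
■■■■■■■■                    ┃                   
■■■■■■■■                    ┃                   
━━━━━━━━━━━━━━━━━━━━━━━━━━━━┛                   


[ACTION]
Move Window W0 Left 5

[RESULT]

━━━━━━━━━━━━━━┓                                 
━━━━━━━━━━━━━━━━━━━━━━━━━━━━┓                   
inesweeper                  ┃                   
────────────────────────────┨                   
■■■■■■■■                    ┃                   
■■■■■■■■                    ┃                   
■■■■■■■■                    ┃                   
■■■■■■■■                    ┃                   
■■■■■■■■                    ┃                   
■■■■■■■■                    ┃                   
■■■■■■■■                    ┃                   
■■■■■■■■                    ┃                   
■■■■■■■■                    ┃                   
■■■■■■■■                    ┃                   
━━━━━━━━━━━━━━━━━━━━━━━━━━━━┛                   


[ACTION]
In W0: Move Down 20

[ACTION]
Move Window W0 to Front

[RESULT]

━━━━━━━━━━━━━━┓                                 
              ┃━━━━━━━━━━━━━┓                   
──────────────┨             ┃                   
..............┃─────────────┨                   
..............┃             ┃                   
.....^........┃             ┃                   
..^.^......##.┃             ┃                   
....^.......#.┃             ┃                   
═════.═══.════┃             ┃                   
              ┃             ┃                   
              ┃             ┃                   
              ┃             ┃                   
              ┃             ┃                   
              ┃             ┃                   
━━━━━━━━━━━━━━┛━━━━━━━━━━━━━┛                   


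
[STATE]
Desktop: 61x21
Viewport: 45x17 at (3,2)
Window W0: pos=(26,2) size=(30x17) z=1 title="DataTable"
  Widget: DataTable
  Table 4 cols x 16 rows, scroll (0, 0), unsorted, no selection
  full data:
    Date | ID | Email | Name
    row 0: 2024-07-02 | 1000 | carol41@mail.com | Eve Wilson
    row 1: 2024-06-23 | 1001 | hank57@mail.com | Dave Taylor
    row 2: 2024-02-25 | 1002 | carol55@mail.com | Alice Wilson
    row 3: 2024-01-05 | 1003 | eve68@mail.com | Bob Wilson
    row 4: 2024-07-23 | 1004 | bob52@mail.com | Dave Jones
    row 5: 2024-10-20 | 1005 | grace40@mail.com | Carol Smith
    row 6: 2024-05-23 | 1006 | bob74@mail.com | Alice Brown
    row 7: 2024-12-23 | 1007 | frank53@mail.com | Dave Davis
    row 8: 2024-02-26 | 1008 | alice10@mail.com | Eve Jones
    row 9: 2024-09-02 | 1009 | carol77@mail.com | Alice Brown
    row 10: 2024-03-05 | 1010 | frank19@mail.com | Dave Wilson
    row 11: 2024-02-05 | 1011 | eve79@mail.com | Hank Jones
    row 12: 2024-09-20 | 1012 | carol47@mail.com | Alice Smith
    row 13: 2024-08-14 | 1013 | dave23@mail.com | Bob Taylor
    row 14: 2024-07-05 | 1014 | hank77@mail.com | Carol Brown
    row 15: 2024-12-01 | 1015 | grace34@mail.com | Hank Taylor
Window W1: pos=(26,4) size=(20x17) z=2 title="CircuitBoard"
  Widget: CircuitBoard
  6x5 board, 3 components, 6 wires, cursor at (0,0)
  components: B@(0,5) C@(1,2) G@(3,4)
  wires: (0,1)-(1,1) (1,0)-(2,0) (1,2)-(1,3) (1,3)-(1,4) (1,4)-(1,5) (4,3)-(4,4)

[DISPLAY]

                       ┏━━━━━━━━━━━━━━━━━━━━━
                       ┃ DataTable           
                       ┏━━━━━━━━━━━━━━━━━━┓──
                       ┃ CircuitBoard     ┃il
                       ┠──────────────────┨──
                       ┃   0 1 2 3 4 5    ┃ol
                       ┃0  [.]  ·         ┃k5
                       ┃        │         ┃ol
                       ┃1   ·   ·   C ─ · ┃68
                       ┃    │             ┃52
                       ┃2   ·             ┃ce
                       ┃                  ┃74
                       ┃3                 ┃nk
                       ┃                  ┃ce
                       ┃4               · ┃ol
                       ┃Cursor: (0,0)     ┃nk
                       ┃                  ┃━━


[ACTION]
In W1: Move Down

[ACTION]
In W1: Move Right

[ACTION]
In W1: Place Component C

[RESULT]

                       ┏━━━━━━━━━━━━━━━━━━━━━
                       ┃ DataTable           
                       ┏━━━━━━━━━━━━━━━━━━┓──
                       ┃ CircuitBoard     ┃il
                       ┠──────────────────┨──
                       ┃   0 1 2 3 4 5    ┃ol
                       ┃0       ·         ┃k5
                       ┃        │         ┃ol
                       ┃1   ·  [C]  C ─ · ┃68
                       ┃    │             ┃52
                       ┃2   ·             ┃ce
                       ┃                  ┃74
                       ┃3                 ┃nk
                       ┃                  ┃ce
                       ┃4               · ┃ol
                       ┃Cursor: (1,1)     ┃nk
                       ┃                  ┃━━


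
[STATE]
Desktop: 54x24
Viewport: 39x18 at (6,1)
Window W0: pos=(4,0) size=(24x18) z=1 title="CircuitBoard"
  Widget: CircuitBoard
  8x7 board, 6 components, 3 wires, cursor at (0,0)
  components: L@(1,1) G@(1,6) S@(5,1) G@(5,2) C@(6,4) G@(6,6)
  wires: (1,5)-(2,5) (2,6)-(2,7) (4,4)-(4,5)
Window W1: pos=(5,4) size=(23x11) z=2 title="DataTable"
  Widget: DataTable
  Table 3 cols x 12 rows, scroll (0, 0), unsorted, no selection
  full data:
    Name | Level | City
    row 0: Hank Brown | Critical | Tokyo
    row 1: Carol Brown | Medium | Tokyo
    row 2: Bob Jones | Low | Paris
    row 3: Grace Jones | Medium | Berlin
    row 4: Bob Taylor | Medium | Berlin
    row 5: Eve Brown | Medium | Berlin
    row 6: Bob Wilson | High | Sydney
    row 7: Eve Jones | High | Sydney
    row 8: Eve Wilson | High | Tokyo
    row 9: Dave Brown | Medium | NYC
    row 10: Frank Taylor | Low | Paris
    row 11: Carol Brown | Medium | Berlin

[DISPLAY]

CircuitBoard         ┃                 
─────────────────────┨                 
  0 1 2 3 4 5 6 7    ┃                 
━━━━━━━━━━━━━━━━━━━━━┓                 
 DataTable           ┃                 
─────────────────────┨                 
Name        │Level   ┃                 
────────────┼────────┃                 
Hank Brown  │Critical┃                 
Carol Brown │Medium  ┃                 
Bob Jones   │Low     ┃                 
Grace Jones │Medium  ┃                 
Bob Taylor  │Medium  ┃                 
━━━━━━━━━━━━━━━━━━━━━┛                 
                     ┃                 
                   C ┃                 
━━━━━━━━━━━━━━━━━━━━━┛                 
                                       


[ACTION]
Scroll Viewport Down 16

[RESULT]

─────────────────────┨                 
Name        │Level   ┃                 
────────────┼────────┃                 
Hank Brown  │Critical┃                 
Carol Brown │Medium  ┃                 
Bob Jones   │Low     ┃                 
Grace Jones │Medium  ┃                 
Bob Taylor  │Medium  ┃                 
━━━━━━━━━━━━━━━━━━━━━┛                 
                     ┃                 
                   C ┃                 
━━━━━━━━━━━━━━━━━━━━━┛                 
                                       
                                       
                                       
                                       
                                       
                                       


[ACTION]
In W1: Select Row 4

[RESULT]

─────────────────────┨                 
Name        │Level   ┃                 
────────────┼────────┃                 
Hank Brown  │Critical┃                 
Carol Brown │Medium  ┃                 
Bob Jones   │Low     ┃                 
Grace Jones │Medium  ┃                 
>ob Taylor  │Medium  ┃                 
━━━━━━━━━━━━━━━━━━━━━┛                 
                     ┃                 
                   C ┃                 
━━━━━━━━━━━━━━━━━━━━━┛                 
                                       
                                       
                                       
                                       
                                       
                                       


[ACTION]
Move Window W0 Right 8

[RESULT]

─────────────────────┨       ┃         
Name        │Level   ┃       ┃         
────────────┼────────┃       ┃         
Hank Brown  │Critical┃       ┃         
Carol Brown │Medium  ┃       ┃         
Bob Jones   │Low     ┃       ┃         
Grace Jones │Medium  ┃     · ┃         
>ob Taylor  │Medium  ┃       ┃         
━━━━━━━━━━━━━━━━━━━━━┛       ┃         
      ┃                      ┃         
      ┃6                   C ┃         
      ┗━━━━━━━━━━━━━━━━━━━━━━┛         
                                       
                                       
                                       
                                       
                                       
                                       


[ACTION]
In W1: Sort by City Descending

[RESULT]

─────────────────────┨       ┃         
Name        │Level   ┃       ┃         
────────────┼────────┃       ┃         
Hank Brown  │Critical┃       ┃         
Carol Brown │Medium  ┃       ┃         
Eve Wilson  │High    ┃       ┃         
Bob Wilson  │High    ┃     · ┃         
>ve Jones   │High    ┃       ┃         
━━━━━━━━━━━━━━━━━━━━━┛       ┃         
      ┃                      ┃         
      ┃6                   C ┃         
      ┗━━━━━━━━━━━━━━━━━━━━━━┛         
                                       
                                       
                                       
                                       
                                       
                                       


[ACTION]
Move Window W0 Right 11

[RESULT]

─────────────────────┨    L            
Name        │Level   ┃                 
────────────┼────────┃                 
Hank Brown  │Critical┃                 
Carol Brown │Medium  ┃                 
Eve Wilson  │High    ┃                 
Bob Wilson  │High    ┃                ·
>ve Jones   │High    ┃                 
━━━━━━━━━━━━━━━━━━━━━┛    S   G        
                 ┃                     
                 ┃6                   C
                 ┗━━━━━━━━━━━━━━━━━━━━━
                                       
                                       
                                       
                                       
                                       
                                       


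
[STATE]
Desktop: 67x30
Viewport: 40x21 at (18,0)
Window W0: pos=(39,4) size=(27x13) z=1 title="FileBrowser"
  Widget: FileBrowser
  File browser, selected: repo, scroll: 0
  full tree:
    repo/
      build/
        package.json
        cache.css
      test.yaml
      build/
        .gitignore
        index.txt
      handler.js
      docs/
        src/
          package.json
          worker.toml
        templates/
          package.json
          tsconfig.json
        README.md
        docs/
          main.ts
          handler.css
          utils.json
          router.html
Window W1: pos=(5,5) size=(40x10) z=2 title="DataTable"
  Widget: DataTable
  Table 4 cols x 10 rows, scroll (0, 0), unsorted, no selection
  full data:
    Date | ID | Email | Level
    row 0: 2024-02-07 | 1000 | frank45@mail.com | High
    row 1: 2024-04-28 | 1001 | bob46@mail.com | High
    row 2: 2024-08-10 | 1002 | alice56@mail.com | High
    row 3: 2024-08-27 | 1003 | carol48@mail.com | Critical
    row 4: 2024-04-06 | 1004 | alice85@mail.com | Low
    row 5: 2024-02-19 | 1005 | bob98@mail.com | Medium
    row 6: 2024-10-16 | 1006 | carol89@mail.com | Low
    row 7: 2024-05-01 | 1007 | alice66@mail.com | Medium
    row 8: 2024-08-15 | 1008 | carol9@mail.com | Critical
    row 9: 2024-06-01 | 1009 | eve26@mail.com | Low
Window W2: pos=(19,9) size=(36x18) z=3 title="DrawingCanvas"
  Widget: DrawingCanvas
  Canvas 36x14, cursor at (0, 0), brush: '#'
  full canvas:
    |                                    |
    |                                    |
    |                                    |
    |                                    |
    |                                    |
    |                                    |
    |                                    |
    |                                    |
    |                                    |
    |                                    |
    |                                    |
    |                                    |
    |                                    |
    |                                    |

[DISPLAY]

                                        
                                        
                                        
                                        
                     ┏━━━━━━━━━━━━━━━━━━
━━━━━━━━━━━━━━━━━━━━━━━━━━┓Browser      
                          ┃─────────────
──────────────────────────┨ repo/       
D  │Email           │Level┃+] build/    
─┏━━━━━━━━━━━━━━━━━━━━━━━━━━━━━━━━━━┓   
0┃ DrawingCanvas                    ┃   
0┠──────────────────────────────────┨   
0┃+                                 ┃   
0┃                                  ┃   
━┃                                  ┃   
 ┃                                  ┃   
 ┃                                  ┃━━━
 ┃                                  ┃   
 ┃                                  ┃   
 ┃                                  ┃   
 ┃                                  ┃   


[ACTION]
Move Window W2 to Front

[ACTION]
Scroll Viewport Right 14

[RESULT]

                                        
                                        
                                        
                                        
            ┏━━━━━━━━━━━━━━━━━━━━━━━━━┓ 
━━━━━━━━━━━━━━━━━┓Browser             ┃ 
                 ┃────────────────────┨ 
─────────────────┨ repo/              ┃ 
           │Level┃+] build/           ┃ 
━━━━━━━━━━━━━━━━━━━━━━━━━━━┓          ┃ 
gCanvas                    ┃          ┃ 
───────────────────────────┨          ┃ 
                           ┃          ┃ 
                           ┃          ┃ 
                           ┃          ┃ 
                           ┃          ┃ 
                           ┃━━━━━━━━━━┛ 
                           ┃            
                           ┃            
                           ┃            
                           ┃            


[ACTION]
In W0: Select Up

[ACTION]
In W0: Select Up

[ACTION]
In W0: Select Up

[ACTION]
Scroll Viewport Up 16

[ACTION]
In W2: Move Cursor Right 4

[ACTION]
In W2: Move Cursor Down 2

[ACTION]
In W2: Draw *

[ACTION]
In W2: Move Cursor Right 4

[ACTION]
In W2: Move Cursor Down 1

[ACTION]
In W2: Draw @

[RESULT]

                                        
                                        
                                        
                                        
            ┏━━━━━━━━━━━━━━━━━━━━━━━━━┓ 
━━━━━━━━━━━━━━━━━┓Browser             ┃ 
                 ┃────────────────────┨ 
─────────────────┨ repo/              ┃ 
           │Level┃+] build/           ┃ 
━━━━━━━━━━━━━━━━━━━━━━━━━━━┓          ┃ 
gCanvas                    ┃          ┃ 
───────────────────────────┨          ┃ 
                           ┃          ┃ 
                           ┃          ┃ 
                           ┃          ┃ 
 @                         ┃          ┃ 
                           ┃━━━━━━━━━━┛ 
                           ┃            
                           ┃            
                           ┃            
                           ┃            


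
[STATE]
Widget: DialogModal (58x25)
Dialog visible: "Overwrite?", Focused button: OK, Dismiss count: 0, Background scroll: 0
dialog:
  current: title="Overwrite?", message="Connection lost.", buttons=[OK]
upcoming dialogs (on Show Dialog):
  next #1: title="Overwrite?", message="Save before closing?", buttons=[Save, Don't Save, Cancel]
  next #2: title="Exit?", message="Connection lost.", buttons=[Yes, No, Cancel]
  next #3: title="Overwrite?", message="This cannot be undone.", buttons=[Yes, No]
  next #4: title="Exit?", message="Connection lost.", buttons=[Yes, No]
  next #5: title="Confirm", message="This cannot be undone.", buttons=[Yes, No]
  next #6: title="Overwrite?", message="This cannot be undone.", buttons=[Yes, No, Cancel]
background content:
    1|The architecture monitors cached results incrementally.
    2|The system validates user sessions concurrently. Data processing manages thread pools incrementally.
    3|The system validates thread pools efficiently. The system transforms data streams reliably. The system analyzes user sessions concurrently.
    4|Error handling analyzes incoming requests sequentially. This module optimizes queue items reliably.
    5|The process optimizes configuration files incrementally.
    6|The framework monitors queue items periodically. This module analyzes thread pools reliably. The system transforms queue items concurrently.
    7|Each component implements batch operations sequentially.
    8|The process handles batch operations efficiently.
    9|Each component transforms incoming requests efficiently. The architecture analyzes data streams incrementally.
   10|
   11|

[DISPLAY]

The architecture monitors cached results incrementally.   
The system validates user sessions concurrently. Data proc
The system validates thread pools efficiently. The system 
Error handling analyzes incoming requests sequentially. Th
The process optimizes configuration files incrementally.  
The framework monitors queue items periodically. This modu
Each component implements batch operations sequentially.  
The process handles batch operations efficiently.         
Each component transforms incoming requests efficiently. T
                                                          
                   ┌──────────────────┐                   
                   │    Overwrite?    │                   
                   │ Connection lost. │                   
                   │       [OK]       │                   
                   └──────────────────┘                   
                                                          
                                                          
                                                          
                                                          
                                                          
                                                          
                                                          
                                                          
                                                          
                                                          


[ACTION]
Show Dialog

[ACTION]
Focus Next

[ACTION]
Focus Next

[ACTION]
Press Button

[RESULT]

The architecture monitors cached results incrementally.   
The system validates user sessions concurrently. Data proc
The system validates thread pools efficiently. The system 
Error handling analyzes incoming requests sequentially. Th
The process optimizes configuration files incrementally.  
The framework monitors queue items periodically. This modu
Each component implements batch operations sequentially.  
The process handles batch operations efficiently.         
Each component transforms incoming requests efficiently. T
                                                          
                                                          
                                                          
                                                          
                                                          
                                                          
                                                          
                                                          
                                                          
                                                          
                                                          
                                                          
                                                          
                                                          
                                                          
                                                          


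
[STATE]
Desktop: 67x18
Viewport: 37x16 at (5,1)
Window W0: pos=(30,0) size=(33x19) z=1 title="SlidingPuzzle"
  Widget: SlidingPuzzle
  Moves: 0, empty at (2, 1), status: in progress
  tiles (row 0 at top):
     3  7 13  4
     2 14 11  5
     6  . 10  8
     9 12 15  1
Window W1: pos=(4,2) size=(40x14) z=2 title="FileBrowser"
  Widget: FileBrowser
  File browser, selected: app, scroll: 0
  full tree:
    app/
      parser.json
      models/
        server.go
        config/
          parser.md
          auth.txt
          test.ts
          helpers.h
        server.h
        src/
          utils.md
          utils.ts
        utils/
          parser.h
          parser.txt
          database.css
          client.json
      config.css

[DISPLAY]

                         ┃ SlidingPuz
━━━━━━━━━━━━━━━━━━━━━━━━━━━━━━━━━━━━━
 FileBrowser                         
─────────────────────────────────────
> [-] app/                           
    parser.json                      
    [+] models/                      
    config.css                       
                                     
                                     
                                     
                                     
                                     
                                     
━━━━━━━━━━━━━━━━━━━━━━━━━━━━━━━━━━━━━
                         ┃           


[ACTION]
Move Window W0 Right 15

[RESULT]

                             ┃ Slidin
━━━━━━━━━━━━━━━━━━━━━━━━━━━━━━━━━━━━━
 FileBrowser                         
─────────────────────────────────────
> [-] app/                           
    parser.json                      
    [+] models/                      
    config.css                       
                                     
                                     
                                     
                                     
                                     
                                     
━━━━━━━━━━━━━━━━━━━━━━━━━━━━━━━━━━━━━
                             ┃       


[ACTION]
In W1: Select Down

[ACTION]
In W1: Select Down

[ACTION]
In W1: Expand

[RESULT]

                             ┃ Slidin
━━━━━━━━━━━━━━━━━━━━━━━━━━━━━━━━━━━━━
 FileBrowser                         
─────────────────────────────────────
  [-] app/                           
    parser.json                      
  > [-] models/                      
      server.go                      
      [+] config/                    
      server.h                       
      [+] src/                       
      [+] utils/                     
    config.css                       
                                     
━━━━━━━━━━━━━━━━━━━━━━━━━━━━━━━━━━━━━
                             ┃       


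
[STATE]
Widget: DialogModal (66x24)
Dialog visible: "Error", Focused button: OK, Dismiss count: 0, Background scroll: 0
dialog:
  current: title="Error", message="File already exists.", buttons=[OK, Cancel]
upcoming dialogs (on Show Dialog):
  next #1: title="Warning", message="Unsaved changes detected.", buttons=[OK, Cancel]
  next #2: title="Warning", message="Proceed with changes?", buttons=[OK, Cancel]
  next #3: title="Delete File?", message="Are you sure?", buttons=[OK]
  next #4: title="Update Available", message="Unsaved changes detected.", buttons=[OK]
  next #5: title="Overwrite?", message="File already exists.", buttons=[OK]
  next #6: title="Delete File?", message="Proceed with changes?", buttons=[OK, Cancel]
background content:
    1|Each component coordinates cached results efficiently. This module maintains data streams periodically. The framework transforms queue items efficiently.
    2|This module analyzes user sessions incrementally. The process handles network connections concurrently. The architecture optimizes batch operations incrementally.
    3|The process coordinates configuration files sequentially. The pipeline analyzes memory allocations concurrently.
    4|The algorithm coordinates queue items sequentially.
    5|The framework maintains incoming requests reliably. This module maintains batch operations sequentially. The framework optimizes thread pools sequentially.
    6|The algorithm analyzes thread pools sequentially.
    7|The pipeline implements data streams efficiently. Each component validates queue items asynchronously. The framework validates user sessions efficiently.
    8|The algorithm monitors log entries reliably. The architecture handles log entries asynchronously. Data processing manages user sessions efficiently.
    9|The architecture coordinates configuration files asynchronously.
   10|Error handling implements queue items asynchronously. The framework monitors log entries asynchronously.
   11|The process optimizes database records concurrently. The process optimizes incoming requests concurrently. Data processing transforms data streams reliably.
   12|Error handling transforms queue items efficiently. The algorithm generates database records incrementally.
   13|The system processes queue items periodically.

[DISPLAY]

Each component coordinates cached results efficiently. This module
This module analyzes user sessions incrementally. The process hand
The process coordinates configuration files sequentially. The pipe
The algorithm coordinates queue items sequentially.               
The framework maintains incoming requests reliably. This module ma
The algorithm analyzes thread pools sequentially.                 
The pipeline implements data streams efficiently. Each component v
The algorithm monitors log entries reliably. The architecture hand
The architecture coordinates configuration files asynchronously.  
Error handling implem┌──────────────────────┐onously. The framewor
The process optimizes│        Error         │rently. The process o
Error handling transf│ File already exists. │ntly. The algorithm g
The system processes │    [OK]  Cancel      │.                    
                     └──────────────────────┘                     
                                                                  
                                                                  
                                                                  
                                                                  
                                                                  
                                                                  
                                                                  
                                                                  
                                                                  
                                                                  


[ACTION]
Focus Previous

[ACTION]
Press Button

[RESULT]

Each component coordinates cached results efficiently. This module
This module analyzes user sessions incrementally. The process hand
The process coordinates configuration files sequentially. The pipe
The algorithm coordinates queue items sequentially.               
The framework maintains incoming requests reliably. This module ma
The algorithm analyzes thread pools sequentially.                 
The pipeline implements data streams efficiently. Each component v
The algorithm monitors log entries reliably. The architecture hand
The architecture coordinates configuration files asynchronously.  
Error handling implements queue items asynchronously. The framewor
The process optimizes database records concurrently. The process o
Error handling transforms queue items efficiently. The algorithm g
The system processes queue items periodically.                    
                                                                  
                                                                  
                                                                  
                                                                  
                                                                  
                                                                  
                                                                  
                                                                  
                                                                  
                                                                  
                                                                  


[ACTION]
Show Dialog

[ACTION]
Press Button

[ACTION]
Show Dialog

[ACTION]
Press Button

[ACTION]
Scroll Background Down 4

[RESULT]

The framework maintains incoming requests reliably. This module ma
The algorithm analyzes thread pools sequentially.                 
The pipeline implements data streams efficiently. Each component v
The algorithm monitors log entries reliably. The architecture hand
The architecture coordinates configuration files asynchronously.  
Error handling implements queue items asynchronously. The framewor
The process optimizes database records concurrently. The process o
Error handling transforms queue items efficiently. The algorithm g
The system processes queue items periodically.                    
                                                                  
                                                                  
                                                                  
                                                                  
                                                                  
                                                                  
                                                                  
                                                                  
                                                                  
                                                                  
                                                                  
                                                                  
                                                                  
                                                                  
                                                                  
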